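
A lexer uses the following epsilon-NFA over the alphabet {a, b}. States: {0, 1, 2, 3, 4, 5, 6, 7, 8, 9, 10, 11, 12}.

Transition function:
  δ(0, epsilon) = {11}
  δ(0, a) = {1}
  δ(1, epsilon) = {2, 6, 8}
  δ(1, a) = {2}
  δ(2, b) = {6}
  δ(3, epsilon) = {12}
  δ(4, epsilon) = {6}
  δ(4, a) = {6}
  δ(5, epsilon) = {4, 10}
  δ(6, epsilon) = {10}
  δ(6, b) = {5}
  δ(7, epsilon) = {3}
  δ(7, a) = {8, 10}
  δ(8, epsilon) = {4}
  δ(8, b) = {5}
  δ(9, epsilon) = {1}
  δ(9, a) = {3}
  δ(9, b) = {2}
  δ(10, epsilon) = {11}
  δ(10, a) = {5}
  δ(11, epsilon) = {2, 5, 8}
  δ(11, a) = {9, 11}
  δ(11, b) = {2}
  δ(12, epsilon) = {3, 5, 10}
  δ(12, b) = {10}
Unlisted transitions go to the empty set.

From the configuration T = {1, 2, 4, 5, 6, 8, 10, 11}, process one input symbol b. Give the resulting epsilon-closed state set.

{2, 4, 5, 6, 8, 10, 11}

2 on b → {6}.
6 on b → {5}.
8 on b → {5}.
11 on b → {2}.
No b-transition from 1, 4, 5, 10.
Union after reading b: {2, 5, 6}.
Now take the epsilon-closure:
From 5 via epsilon: add 4, 10.
From 10 via epsilon: add 11.
From 11 via epsilon: add 8.
No new states can be added; the closed set is {2, 4, 5, 6, 8, 10, 11}.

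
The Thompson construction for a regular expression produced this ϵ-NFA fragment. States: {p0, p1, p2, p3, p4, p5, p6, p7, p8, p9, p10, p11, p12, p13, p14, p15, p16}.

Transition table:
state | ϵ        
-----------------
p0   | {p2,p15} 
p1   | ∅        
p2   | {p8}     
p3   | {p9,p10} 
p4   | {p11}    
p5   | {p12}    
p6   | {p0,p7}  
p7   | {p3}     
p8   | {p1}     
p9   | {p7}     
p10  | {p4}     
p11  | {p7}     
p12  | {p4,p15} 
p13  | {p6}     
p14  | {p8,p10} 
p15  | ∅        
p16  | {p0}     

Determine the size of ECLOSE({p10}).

Start with {p10}.
From p10 via ϵ: add p4.
From p4 via ϵ: add p11.
From p11 via ϵ: add p7.
From p7 via ϵ: add p3.
From p3 via ϵ: add p9.
ϵ-closure = {p3, p4, p7, p9, p10, p11}, which has 6 states.

6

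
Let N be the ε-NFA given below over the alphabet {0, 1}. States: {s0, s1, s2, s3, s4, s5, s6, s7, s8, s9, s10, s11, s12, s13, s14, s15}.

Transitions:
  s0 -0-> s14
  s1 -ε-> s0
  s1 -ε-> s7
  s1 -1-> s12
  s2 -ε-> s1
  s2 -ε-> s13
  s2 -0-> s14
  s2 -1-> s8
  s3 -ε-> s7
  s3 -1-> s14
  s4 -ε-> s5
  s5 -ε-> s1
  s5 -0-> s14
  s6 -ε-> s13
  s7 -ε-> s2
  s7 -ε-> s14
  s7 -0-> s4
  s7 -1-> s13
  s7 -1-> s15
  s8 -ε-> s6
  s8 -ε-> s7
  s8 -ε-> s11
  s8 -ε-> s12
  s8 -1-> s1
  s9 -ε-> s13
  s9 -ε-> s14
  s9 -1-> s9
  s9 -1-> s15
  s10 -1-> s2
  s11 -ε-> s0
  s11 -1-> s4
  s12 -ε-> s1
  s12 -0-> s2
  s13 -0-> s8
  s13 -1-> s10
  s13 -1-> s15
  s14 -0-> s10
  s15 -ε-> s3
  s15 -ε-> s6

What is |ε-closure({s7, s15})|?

9

Start with {s7, s15}.
From s7 via ε: add s2, s14.
From s15 via ε: add s3, s6.
From s2 via ε: add s1, s13.
From s1 via ε: add s0.
ε-closure = {s0, s1, s2, s3, s6, s7, s13, s14, s15}, which has 9 states.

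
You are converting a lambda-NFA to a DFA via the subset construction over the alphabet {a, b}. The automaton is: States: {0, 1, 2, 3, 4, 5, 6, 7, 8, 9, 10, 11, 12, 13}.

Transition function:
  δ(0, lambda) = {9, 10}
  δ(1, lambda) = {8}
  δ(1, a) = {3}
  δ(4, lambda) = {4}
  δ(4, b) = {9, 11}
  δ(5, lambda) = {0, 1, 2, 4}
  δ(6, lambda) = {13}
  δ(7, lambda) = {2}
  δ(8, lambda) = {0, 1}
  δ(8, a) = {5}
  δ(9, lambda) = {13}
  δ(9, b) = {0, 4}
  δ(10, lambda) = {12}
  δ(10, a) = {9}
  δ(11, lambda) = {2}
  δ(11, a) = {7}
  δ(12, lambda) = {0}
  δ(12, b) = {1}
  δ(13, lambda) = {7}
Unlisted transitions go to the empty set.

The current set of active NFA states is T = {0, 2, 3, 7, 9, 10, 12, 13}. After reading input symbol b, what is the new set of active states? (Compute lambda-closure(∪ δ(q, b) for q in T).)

{0, 1, 2, 4, 7, 8, 9, 10, 12, 13}

9 on b → {0, 4}.
12 on b → {1}.
No b-transition from 0, 2, 3, 7, 10, 13.
Union after reading b: {0, 1, 4}.
Now take the lambda-closure:
From 0 via lambda: add 9, 10.
From 1 via lambda: add 8.
From 9 via lambda: add 13.
From 10 via lambda: add 12.
From 13 via lambda: add 7.
From 7 via lambda: add 2.
No new states can be added; the closed set is {0, 1, 2, 4, 7, 8, 9, 10, 12, 13}.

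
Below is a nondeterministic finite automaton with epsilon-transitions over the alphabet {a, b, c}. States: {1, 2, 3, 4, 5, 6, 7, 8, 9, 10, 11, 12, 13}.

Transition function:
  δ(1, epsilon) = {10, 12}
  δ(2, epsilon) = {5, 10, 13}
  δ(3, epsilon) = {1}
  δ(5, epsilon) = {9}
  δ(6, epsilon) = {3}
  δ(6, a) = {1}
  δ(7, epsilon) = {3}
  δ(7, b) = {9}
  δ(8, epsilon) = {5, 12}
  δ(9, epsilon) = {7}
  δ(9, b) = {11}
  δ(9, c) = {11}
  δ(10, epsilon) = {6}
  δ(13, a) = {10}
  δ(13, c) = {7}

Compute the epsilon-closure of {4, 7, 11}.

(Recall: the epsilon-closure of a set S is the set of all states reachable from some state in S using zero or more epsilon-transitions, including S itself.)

{1, 3, 4, 6, 7, 10, 11, 12}

Start with {4, 7, 11}.
From 7 via epsilon: add 3.
From 3 via epsilon: add 1.
From 1 via epsilon: add 10, 12.
From 10 via epsilon: add 6.
No new states can be added; the closed set is {1, 3, 4, 6, 7, 10, 11, 12}.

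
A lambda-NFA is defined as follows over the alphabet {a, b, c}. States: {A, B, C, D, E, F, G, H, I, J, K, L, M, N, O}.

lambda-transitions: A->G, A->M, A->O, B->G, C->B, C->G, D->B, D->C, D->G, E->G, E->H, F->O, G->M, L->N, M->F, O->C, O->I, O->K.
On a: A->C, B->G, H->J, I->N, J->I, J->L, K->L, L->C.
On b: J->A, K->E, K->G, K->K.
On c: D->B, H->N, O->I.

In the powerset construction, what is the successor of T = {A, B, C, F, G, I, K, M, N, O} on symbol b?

{B, C, E, F, G, H, I, K, M, O}

K on b → {E, G, K}.
No b-transition from A, B, C, F, G, I, M, N, O.
Union after reading b: {E, G, K}.
Now take the lambda-closure:
From E via lambda: add H.
From G via lambda: add M.
From M via lambda: add F.
From F via lambda: add O.
From O via lambda: add C, I.
From C via lambda: add B.
No new states can be added; the closed set is {B, C, E, F, G, H, I, K, M, O}.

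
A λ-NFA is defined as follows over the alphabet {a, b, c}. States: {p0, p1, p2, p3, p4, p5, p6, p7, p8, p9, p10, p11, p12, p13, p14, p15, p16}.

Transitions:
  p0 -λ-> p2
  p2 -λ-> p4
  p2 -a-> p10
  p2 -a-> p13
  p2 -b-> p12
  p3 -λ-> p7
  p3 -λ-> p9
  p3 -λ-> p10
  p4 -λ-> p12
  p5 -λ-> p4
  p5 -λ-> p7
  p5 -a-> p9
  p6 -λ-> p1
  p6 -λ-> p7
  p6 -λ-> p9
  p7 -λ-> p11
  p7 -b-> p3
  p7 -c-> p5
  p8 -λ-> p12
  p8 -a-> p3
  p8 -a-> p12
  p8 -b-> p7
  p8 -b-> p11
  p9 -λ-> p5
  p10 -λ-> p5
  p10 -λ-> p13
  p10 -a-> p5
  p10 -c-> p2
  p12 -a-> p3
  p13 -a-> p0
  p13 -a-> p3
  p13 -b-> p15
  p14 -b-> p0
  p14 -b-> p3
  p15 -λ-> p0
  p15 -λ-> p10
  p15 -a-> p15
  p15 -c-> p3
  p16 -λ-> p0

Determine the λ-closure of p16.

{p0, p2, p4, p12, p16}

Start with {p16}.
From p16 via λ: add p0.
From p0 via λ: add p2.
From p2 via λ: add p4.
From p4 via λ: add p12.
No new states can be added; the closed set is {p0, p2, p4, p12, p16}.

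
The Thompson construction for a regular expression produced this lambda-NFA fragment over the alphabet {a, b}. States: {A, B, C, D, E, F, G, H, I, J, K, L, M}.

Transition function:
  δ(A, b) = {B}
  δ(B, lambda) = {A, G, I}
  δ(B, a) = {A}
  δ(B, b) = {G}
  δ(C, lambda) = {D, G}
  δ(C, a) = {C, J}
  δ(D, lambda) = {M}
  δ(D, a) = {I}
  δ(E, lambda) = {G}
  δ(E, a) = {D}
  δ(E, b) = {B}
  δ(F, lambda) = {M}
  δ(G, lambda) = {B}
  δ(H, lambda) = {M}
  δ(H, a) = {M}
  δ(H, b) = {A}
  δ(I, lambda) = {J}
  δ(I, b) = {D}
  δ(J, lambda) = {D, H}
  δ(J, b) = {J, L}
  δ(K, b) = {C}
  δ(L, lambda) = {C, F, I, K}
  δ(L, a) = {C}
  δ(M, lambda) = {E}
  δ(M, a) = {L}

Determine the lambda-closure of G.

{A, B, D, E, G, H, I, J, M}

Start with {G}.
From G via lambda: add B.
From B via lambda: add A, I.
From I via lambda: add J.
From J via lambda: add D, H.
From D via lambda: add M.
From M via lambda: add E.
No new states can be added; the closed set is {A, B, D, E, G, H, I, J, M}.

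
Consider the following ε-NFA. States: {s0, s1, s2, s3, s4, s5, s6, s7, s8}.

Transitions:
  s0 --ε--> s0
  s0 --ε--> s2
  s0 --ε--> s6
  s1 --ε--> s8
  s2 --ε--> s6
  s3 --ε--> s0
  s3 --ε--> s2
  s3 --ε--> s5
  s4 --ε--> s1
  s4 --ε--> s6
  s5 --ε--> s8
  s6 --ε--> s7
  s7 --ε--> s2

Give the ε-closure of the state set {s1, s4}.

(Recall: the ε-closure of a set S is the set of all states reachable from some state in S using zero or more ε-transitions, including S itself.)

Start with {s1, s4}.
From s1 via ε: add s8.
From s4 via ε: add s6.
From s6 via ε: add s7.
From s7 via ε: add s2.
No new states can be added; the closed set is {s1, s2, s4, s6, s7, s8}.

{s1, s2, s4, s6, s7, s8}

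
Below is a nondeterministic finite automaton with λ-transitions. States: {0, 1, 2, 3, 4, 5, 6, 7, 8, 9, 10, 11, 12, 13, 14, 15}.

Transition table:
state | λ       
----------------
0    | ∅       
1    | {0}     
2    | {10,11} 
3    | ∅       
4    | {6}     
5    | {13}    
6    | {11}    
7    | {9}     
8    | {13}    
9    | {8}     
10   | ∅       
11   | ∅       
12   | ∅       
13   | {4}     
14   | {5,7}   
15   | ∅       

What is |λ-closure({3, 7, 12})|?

9

Start with {3, 7, 12}.
From 7 via λ: add 9.
From 9 via λ: add 8.
From 8 via λ: add 13.
From 13 via λ: add 4.
From 4 via λ: add 6.
From 6 via λ: add 11.
λ-closure = {3, 4, 6, 7, 8, 9, 11, 12, 13}, which has 9 states.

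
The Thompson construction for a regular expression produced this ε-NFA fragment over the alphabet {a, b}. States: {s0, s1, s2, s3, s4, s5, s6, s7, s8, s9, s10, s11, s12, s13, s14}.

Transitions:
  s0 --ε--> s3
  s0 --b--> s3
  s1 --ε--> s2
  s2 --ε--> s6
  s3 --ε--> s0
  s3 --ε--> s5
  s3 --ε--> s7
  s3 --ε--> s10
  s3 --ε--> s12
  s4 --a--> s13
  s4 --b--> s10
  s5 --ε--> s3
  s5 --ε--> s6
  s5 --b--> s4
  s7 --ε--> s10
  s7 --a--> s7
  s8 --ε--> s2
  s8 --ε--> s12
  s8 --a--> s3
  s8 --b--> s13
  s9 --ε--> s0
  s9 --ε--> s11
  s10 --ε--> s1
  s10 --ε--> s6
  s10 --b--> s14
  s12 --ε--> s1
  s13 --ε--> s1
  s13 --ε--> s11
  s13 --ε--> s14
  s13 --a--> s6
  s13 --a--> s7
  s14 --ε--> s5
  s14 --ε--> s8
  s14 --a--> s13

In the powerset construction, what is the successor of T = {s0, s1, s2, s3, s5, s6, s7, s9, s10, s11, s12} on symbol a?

{s1, s2, s6, s7, s10}

s7 on a → {s7}.
No a-transition from s0, s1, s2, s3, s5, s6, s9, s10, s11, s12.
Union after reading a: {s7}.
Now take the ε-closure:
From s7 via ε: add s10.
From s10 via ε: add s1, s6.
From s1 via ε: add s2.
No new states can be added; the closed set is {s1, s2, s6, s7, s10}.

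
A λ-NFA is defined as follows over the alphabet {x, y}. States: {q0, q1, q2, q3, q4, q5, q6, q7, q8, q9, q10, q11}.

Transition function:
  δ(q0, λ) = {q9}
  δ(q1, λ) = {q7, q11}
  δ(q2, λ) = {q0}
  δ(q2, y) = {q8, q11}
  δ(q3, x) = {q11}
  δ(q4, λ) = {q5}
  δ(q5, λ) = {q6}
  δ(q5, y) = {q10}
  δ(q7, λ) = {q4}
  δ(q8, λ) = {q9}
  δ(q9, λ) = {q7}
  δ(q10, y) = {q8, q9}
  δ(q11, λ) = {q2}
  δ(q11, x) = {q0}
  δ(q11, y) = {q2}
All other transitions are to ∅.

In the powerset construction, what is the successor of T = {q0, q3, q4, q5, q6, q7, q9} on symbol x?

q3 on x → {q11}.
No x-transition from q0, q4, q5, q6, q7, q9.
Union after reading x: {q11}.
Now take the λ-closure:
From q11 via λ: add q2.
From q2 via λ: add q0.
From q0 via λ: add q9.
From q9 via λ: add q7.
From q7 via λ: add q4.
From q4 via λ: add q5.
From q5 via λ: add q6.
No new states can be added; the closed set is {q0, q2, q4, q5, q6, q7, q9, q11}.

{q0, q2, q4, q5, q6, q7, q9, q11}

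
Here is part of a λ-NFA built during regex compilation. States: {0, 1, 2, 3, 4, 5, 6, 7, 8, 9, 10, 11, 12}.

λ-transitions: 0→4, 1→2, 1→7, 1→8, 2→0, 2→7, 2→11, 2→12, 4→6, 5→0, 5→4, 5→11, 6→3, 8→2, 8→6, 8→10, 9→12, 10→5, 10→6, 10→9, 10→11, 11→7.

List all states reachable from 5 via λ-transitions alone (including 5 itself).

{0, 3, 4, 5, 6, 7, 11}

Start with {5}.
From 5 via λ: add 0, 4, 11.
From 4 via λ: add 6.
From 11 via λ: add 7.
From 6 via λ: add 3.
No new states can be added; the closed set is {0, 3, 4, 5, 6, 7, 11}.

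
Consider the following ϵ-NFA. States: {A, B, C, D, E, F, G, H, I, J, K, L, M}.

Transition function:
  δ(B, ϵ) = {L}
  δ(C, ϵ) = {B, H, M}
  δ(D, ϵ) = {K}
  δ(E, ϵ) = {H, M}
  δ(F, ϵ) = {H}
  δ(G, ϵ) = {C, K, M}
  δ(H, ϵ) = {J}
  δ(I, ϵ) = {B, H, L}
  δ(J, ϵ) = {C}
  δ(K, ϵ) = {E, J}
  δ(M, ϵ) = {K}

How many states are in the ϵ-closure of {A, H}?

Start with {A, H}.
From H via ϵ: add J.
From J via ϵ: add C.
From C via ϵ: add B, M.
From B via ϵ: add L.
From M via ϵ: add K.
From K via ϵ: add E.
ϵ-closure = {A, B, C, E, H, J, K, L, M}, which has 9 states.

9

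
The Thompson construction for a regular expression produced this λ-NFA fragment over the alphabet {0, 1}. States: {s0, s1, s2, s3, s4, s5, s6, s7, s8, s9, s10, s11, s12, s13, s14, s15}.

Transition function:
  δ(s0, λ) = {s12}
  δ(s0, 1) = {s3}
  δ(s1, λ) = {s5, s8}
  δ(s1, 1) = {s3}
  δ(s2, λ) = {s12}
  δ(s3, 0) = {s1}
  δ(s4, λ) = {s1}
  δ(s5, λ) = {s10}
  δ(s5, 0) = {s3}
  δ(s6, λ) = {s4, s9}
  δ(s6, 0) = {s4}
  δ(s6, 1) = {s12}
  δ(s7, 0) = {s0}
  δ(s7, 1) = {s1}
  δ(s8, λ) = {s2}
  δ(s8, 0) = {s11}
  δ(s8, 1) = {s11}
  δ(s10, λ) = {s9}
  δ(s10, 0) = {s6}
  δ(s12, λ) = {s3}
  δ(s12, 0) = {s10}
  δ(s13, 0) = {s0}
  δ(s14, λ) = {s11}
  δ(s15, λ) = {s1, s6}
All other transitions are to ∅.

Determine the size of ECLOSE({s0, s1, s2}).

9

Start with {s0, s1, s2}.
From s0 via λ: add s12.
From s1 via λ: add s5, s8.
From s5 via λ: add s10.
From s12 via λ: add s3.
From s10 via λ: add s9.
λ-closure = {s0, s1, s2, s3, s5, s8, s9, s10, s12}, which has 9 states.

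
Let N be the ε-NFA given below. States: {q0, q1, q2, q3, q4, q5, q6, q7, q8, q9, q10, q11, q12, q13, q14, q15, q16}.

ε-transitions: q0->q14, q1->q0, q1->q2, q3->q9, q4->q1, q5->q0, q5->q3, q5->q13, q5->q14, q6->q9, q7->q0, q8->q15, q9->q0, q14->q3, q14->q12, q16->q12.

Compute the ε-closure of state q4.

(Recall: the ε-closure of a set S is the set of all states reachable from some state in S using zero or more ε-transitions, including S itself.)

Start with {q4}.
From q4 via ε: add q1.
From q1 via ε: add q0, q2.
From q0 via ε: add q14.
From q14 via ε: add q3, q12.
From q3 via ε: add q9.
No new states can be added; the closed set is {q0, q1, q2, q3, q4, q9, q12, q14}.

{q0, q1, q2, q3, q4, q9, q12, q14}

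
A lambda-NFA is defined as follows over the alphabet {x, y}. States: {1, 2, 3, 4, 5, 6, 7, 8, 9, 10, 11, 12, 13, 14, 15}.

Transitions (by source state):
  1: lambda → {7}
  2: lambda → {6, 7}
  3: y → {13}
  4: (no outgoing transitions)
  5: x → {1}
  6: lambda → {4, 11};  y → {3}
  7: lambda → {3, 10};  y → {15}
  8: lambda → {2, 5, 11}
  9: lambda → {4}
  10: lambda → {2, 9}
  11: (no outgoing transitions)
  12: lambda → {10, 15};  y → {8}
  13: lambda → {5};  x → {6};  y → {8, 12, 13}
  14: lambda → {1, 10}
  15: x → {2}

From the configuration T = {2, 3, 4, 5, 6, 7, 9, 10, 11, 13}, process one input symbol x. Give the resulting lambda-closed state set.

5 on x → {1}.
13 on x → {6}.
No x-transition from 2, 3, 4, 6, 7, 9, 10, 11.
Union after reading x: {1, 6}.
Now take the lambda-closure:
From 1 via lambda: add 7.
From 6 via lambda: add 4, 11.
From 7 via lambda: add 3, 10.
From 10 via lambda: add 2, 9.
No new states can be added; the closed set is {1, 2, 3, 4, 6, 7, 9, 10, 11}.

{1, 2, 3, 4, 6, 7, 9, 10, 11}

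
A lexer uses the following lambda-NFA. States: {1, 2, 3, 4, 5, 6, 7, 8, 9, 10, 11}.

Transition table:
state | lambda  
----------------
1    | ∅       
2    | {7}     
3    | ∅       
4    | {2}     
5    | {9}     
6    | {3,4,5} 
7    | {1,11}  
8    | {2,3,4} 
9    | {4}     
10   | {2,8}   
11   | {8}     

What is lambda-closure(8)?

{1, 2, 3, 4, 7, 8, 11}

Start with {8}.
From 8 via lambda: add 2, 3, 4.
From 2 via lambda: add 7.
From 7 via lambda: add 1, 11.
No new states can be added; the closed set is {1, 2, 3, 4, 7, 8, 11}.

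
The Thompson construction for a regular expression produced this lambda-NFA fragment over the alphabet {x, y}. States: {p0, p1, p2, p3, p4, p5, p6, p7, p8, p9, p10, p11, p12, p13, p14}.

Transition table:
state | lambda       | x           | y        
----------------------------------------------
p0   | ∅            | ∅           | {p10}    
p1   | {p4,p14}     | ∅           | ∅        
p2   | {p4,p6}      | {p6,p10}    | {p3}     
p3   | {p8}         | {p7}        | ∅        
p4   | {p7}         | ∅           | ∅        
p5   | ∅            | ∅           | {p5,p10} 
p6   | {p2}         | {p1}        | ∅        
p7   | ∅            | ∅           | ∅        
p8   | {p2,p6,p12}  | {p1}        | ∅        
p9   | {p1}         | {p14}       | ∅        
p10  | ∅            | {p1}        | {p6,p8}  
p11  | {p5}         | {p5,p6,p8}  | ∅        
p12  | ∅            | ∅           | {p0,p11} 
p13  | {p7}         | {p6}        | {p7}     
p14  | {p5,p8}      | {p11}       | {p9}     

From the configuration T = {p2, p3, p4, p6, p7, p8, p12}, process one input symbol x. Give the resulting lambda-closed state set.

{p1, p2, p4, p5, p6, p7, p8, p10, p12, p14}

p2 on x → {p6, p10}.
p3 on x → {p7}.
p6 on x → {p1}.
p8 on x → {p1}.
No x-transition from p4, p7, p12.
Union after reading x: {p1, p6, p7, p10}.
Now take the lambda-closure:
From p1 via lambda: add p4, p14.
From p6 via lambda: add p2.
From p14 via lambda: add p5, p8.
From p8 via lambda: add p12.
No new states can be added; the closed set is {p1, p2, p4, p5, p6, p7, p8, p10, p12, p14}.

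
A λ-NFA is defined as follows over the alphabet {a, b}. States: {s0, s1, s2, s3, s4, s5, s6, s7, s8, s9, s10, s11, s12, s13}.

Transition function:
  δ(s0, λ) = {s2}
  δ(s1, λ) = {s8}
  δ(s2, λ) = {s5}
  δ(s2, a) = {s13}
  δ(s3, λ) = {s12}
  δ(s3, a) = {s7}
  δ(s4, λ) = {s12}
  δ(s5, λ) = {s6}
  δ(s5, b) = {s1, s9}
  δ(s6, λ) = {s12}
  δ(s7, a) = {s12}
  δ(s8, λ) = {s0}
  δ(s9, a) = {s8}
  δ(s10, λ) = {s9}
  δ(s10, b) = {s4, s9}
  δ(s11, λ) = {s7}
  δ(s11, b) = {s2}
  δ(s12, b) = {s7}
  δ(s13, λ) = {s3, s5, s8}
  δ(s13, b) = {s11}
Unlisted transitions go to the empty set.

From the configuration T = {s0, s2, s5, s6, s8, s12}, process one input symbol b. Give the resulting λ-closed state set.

s5 on b → {s1, s9}.
s12 on b → {s7}.
No b-transition from s0, s2, s6, s8.
Union after reading b: {s1, s7, s9}.
Now take the λ-closure:
From s1 via λ: add s8.
From s8 via λ: add s0.
From s0 via λ: add s2.
From s2 via λ: add s5.
From s5 via λ: add s6.
From s6 via λ: add s12.
No new states can be added; the closed set is {s0, s1, s2, s5, s6, s7, s8, s9, s12}.

{s0, s1, s2, s5, s6, s7, s8, s9, s12}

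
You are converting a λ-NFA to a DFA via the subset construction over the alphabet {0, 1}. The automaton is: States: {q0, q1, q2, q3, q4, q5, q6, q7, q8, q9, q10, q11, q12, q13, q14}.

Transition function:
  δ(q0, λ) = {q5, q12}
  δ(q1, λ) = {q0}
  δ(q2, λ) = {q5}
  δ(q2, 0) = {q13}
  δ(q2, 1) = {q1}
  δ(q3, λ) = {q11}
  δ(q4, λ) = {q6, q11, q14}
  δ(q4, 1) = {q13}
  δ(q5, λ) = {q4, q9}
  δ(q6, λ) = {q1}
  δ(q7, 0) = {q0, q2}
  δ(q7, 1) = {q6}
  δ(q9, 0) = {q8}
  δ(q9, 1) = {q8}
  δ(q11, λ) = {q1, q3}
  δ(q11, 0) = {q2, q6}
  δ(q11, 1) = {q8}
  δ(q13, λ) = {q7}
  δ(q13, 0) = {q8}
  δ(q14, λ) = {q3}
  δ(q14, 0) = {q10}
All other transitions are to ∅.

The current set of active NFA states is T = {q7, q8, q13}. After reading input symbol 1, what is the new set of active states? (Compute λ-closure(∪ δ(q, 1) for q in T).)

q7 on 1 → {q6}.
No 1-transition from q8, q13.
Union after reading 1: {q6}.
Now take the λ-closure:
From q6 via λ: add q1.
From q1 via λ: add q0.
From q0 via λ: add q5, q12.
From q5 via λ: add q4, q9.
From q4 via λ: add q11, q14.
From q11 via λ: add q3.
No new states can be added; the closed set is {q0, q1, q3, q4, q5, q6, q9, q11, q12, q14}.

{q0, q1, q3, q4, q5, q6, q9, q11, q12, q14}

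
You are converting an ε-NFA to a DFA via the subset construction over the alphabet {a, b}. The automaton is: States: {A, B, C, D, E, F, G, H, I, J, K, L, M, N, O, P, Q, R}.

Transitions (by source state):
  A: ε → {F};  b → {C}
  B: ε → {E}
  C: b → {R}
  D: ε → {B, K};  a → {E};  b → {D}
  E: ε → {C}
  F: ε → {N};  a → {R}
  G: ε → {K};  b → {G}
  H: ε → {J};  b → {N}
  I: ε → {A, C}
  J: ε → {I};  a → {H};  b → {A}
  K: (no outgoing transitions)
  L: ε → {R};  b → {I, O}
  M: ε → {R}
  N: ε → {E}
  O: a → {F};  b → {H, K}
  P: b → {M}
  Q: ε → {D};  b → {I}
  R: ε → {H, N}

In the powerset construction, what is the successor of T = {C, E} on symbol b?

{A, C, E, F, H, I, J, N, R}

C on b → {R}.
No b-transition from E.
Union after reading b: {R}.
Now take the ε-closure:
From R via ε: add H, N.
From H via ε: add J.
From N via ε: add E.
From E via ε: add C.
From J via ε: add I.
From I via ε: add A.
From A via ε: add F.
No new states can be added; the closed set is {A, C, E, F, H, I, J, N, R}.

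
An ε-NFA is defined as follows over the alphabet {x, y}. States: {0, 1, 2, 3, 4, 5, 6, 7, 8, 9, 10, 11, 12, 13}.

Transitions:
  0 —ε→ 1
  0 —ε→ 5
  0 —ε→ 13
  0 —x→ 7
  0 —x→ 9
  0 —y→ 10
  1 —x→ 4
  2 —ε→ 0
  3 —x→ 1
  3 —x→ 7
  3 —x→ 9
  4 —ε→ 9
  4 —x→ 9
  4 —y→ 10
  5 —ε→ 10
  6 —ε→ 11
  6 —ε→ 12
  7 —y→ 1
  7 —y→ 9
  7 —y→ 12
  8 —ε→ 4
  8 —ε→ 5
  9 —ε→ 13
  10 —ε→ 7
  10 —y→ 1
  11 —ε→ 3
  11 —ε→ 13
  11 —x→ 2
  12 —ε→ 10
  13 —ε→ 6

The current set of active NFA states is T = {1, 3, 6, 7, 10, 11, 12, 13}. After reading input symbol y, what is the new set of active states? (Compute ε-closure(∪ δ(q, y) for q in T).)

{1, 3, 6, 7, 9, 10, 11, 12, 13}

7 on y → {1, 9, 12}.
10 on y → {1}.
No y-transition from 1, 3, 6, 11, 12, 13.
Union after reading y: {1, 9, 12}.
Now take the ε-closure:
From 9 via ε: add 13.
From 12 via ε: add 10.
From 10 via ε: add 7.
From 13 via ε: add 6.
From 6 via ε: add 11.
From 11 via ε: add 3.
No new states can be added; the closed set is {1, 3, 6, 7, 9, 10, 11, 12, 13}.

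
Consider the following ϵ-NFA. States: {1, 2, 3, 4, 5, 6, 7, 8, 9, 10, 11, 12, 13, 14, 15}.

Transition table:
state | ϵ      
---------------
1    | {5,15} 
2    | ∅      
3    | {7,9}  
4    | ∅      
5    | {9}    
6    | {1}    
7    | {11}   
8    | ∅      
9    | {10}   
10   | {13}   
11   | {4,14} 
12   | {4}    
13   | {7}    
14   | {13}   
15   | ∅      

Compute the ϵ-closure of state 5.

Start with {5}.
From 5 via ϵ: add 9.
From 9 via ϵ: add 10.
From 10 via ϵ: add 13.
From 13 via ϵ: add 7.
From 7 via ϵ: add 11.
From 11 via ϵ: add 4, 14.
No new states can be added; the closed set is {4, 5, 7, 9, 10, 11, 13, 14}.

{4, 5, 7, 9, 10, 11, 13, 14}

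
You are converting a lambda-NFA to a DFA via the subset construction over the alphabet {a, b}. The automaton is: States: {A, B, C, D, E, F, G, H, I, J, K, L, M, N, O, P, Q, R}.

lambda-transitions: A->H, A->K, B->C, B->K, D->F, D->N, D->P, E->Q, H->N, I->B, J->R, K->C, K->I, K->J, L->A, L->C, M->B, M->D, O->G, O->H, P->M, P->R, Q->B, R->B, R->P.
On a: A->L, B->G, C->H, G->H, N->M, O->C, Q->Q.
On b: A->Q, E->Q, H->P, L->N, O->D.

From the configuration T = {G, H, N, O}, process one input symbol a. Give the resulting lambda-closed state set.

{B, C, D, F, H, I, J, K, M, N, P, R}

G on a → {H}.
N on a → {M}.
O on a → {C}.
No a-transition from H.
Union after reading a: {C, H, M}.
Now take the lambda-closure:
From H via lambda: add N.
From M via lambda: add B, D.
From B via lambda: add K.
From D via lambda: add F, P.
From K via lambda: add I, J.
From P via lambda: add R.
No new states can be added; the closed set is {B, C, D, F, H, I, J, K, M, N, P, R}.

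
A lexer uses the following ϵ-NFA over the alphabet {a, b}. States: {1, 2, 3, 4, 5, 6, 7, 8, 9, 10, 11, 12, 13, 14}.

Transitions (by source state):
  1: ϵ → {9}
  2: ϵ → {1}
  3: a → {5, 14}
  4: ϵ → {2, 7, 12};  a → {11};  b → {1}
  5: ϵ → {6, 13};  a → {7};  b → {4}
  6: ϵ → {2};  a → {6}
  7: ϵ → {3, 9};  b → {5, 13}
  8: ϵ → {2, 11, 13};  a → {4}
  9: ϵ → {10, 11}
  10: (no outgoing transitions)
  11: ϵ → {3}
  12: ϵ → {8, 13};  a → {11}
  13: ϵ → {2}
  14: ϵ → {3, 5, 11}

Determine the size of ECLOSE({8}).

8

Start with {8}.
From 8 via ϵ: add 2, 11, 13.
From 2 via ϵ: add 1.
From 11 via ϵ: add 3.
From 1 via ϵ: add 9.
From 9 via ϵ: add 10.
ϵ-closure = {1, 2, 3, 8, 9, 10, 11, 13}, which has 8 states.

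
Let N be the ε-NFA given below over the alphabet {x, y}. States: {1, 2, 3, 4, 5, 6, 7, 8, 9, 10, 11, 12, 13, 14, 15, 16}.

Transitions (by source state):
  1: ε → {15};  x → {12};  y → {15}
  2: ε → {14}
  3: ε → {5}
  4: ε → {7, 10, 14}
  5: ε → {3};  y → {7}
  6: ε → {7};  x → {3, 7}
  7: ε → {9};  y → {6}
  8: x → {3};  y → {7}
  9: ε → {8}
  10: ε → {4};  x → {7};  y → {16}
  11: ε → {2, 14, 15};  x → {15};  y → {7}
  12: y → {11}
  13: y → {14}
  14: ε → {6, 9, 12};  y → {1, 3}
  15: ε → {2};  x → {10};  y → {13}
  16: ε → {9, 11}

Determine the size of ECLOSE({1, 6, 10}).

11

Start with {1, 6, 10}.
From 1 via ε: add 15.
From 6 via ε: add 7.
From 10 via ε: add 4.
From 4 via ε: add 14.
From 7 via ε: add 9.
From 15 via ε: add 2.
From 9 via ε: add 8.
From 14 via ε: add 12.
ε-closure = {1, 2, 4, 6, 7, 8, 9, 10, 12, 14, 15}, which has 11 states.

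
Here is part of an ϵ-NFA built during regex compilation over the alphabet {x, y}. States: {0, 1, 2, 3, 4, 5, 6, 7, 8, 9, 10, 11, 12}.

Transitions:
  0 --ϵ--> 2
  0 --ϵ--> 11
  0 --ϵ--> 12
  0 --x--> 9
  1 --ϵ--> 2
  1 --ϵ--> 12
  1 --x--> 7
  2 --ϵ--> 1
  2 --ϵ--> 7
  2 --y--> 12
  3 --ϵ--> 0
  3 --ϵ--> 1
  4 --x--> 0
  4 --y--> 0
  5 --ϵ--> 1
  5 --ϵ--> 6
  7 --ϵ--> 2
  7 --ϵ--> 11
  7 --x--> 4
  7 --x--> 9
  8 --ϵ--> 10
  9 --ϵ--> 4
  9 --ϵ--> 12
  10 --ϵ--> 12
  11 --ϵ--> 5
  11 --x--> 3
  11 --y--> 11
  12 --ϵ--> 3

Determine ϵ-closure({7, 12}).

Start with {7, 12}.
From 7 via ϵ: add 2, 11.
From 12 via ϵ: add 3.
From 2 via ϵ: add 1.
From 3 via ϵ: add 0.
From 11 via ϵ: add 5.
From 5 via ϵ: add 6.
No new states can be added; the closed set is {0, 1, 2, 3, 5, 6, 7, 11, 12}.

{0, 1, 2, 3, 5, 6, 7, 11, 12}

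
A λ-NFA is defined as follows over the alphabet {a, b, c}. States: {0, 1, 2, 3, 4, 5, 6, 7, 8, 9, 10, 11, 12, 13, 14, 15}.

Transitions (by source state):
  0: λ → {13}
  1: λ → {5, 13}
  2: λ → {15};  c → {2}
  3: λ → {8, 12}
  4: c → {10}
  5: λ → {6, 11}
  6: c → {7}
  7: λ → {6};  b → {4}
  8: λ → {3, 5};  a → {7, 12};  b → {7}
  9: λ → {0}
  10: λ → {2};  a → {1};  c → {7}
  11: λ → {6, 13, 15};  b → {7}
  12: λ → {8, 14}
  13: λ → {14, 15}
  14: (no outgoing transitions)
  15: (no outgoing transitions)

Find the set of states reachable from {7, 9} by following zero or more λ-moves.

{0, 6, 7, 9, 13, 14, 15}

Start with {7, 9}.
From 7 via λ: add 6.
From 9 via λ: add 0.
From 0 via λ: add 13.
From 13 via λ: add 14, 15.
No new states can be added; the closed set is {0, 6, 7, 9, 13, 14, 15}.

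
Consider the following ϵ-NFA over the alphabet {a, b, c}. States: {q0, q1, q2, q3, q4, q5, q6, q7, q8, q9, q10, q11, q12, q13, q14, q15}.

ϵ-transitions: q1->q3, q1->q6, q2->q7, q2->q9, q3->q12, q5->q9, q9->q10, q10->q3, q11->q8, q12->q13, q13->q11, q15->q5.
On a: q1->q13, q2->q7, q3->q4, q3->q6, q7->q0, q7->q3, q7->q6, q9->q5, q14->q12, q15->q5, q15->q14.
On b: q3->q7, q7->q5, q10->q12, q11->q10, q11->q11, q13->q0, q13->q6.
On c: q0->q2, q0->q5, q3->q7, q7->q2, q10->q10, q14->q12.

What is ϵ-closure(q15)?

{q3, q5, q8, q9, q10, q11, q12, q13, q15}

Start with {q15}.
From q15 via ϵ: add q5.
From q5 via ϵ: add q9.
From q9 via ϵ: add q10.
From q10 via ϵ: add q3.
From q3 via ϵ: add q12.
From q12 via ϵ: add q13.
From q13 via ϵ: add q11.
From q11 via ϵ: add q8.
No new states can be added; the closed set is {q3, q5, q8, q9, q10, q11, q12, q13, q15}.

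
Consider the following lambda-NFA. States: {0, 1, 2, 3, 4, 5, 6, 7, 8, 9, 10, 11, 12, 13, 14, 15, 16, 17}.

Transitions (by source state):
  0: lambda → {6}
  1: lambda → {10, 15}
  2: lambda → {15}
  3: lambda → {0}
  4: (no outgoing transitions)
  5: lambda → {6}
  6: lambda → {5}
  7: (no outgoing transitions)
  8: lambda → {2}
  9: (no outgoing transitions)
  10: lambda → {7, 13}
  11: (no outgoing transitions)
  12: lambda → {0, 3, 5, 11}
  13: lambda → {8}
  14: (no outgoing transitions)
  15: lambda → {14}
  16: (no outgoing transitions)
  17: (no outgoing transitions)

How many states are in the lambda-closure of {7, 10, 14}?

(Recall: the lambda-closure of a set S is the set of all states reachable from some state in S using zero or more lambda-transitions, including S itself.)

7

Start with {7, 10, 14}.
From 10 via lambda: add 13.
From 13 via lambda: add 8.
From 8 via lambda: add 2.
From 2 via lambda: add 15.
lambda-closure = {2, 7, 8, 10, 13, 14, 15}, which has 7 states.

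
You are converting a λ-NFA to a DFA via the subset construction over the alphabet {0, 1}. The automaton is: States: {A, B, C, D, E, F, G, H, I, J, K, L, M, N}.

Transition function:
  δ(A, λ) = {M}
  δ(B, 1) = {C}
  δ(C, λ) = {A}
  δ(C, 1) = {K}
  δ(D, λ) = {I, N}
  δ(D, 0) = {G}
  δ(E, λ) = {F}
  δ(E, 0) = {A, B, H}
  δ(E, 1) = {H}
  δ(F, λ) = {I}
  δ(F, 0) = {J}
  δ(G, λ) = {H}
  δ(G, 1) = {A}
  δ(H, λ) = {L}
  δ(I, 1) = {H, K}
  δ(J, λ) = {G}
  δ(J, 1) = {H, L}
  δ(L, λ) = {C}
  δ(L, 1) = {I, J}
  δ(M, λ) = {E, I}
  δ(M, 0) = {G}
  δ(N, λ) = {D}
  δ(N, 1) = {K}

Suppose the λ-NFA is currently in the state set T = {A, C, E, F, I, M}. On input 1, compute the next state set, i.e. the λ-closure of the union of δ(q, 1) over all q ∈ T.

C on 1 → {K}.
E on 1 → {H}.
I on 1 → {H, K}.
No 1-transition from A, F, M.
Union after reading 1: {H, K}.
Now take the λ-closure:
From H via λ: add L.
From L via λ: add C.
From C via λ: add A.
From A via λ: add M.
From M via λ: add E, I.
From E via λ: add F.
No new states can be added; the closed set is {A, C, E, F, H, I, K, L, M}.

{A, C, E, F, H, I, K, L, M}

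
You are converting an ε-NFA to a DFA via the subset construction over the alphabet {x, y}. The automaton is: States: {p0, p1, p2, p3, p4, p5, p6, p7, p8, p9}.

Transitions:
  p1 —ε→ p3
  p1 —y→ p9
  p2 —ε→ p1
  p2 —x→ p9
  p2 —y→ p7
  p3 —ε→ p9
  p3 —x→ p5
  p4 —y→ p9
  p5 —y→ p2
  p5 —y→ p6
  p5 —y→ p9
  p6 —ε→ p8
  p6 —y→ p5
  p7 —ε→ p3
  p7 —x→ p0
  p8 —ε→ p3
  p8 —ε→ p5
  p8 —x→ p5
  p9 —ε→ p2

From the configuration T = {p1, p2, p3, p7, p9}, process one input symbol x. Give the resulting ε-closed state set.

{p0, p1, p2, p3, p5, p9}

p2 on x → {p9}.
p3 on x → {p5}.
p7 on x → {p0}.
No x-transition from p1, p9.
Union after reading x: {p0, p5, p9}.
Now take the ε-closure:
From p9 via ε: add p2.
From p2 via ε: add p1.
From p1 via ε: add p3.
No new states can be added; the closed set is {p0, p1, p2, p3, p5, p9}.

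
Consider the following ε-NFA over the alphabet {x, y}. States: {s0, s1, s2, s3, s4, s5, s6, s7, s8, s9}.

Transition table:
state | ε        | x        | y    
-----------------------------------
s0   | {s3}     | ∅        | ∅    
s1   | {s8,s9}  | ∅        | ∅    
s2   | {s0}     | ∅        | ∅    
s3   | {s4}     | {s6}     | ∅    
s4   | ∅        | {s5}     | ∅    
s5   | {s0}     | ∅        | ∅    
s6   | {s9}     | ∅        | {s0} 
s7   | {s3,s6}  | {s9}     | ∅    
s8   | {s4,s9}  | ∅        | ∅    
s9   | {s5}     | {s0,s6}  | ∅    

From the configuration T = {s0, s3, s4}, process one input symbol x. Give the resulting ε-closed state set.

s3 on x → {s6}.
s4 on x → {s5}.
No x-transition from s0.
Union after reading x: {s5, s6}.
Now take the ε-closure:
From s5 via ε: add s0.
From s6 via ε: add s9.
From s0 via ε: add s3.
From s3 via ε: add s4.
No new states can be added; the closed set is {s0, s3, s4, s5, s6, s9}.

{s0, s3, s4, s5, s6, s9}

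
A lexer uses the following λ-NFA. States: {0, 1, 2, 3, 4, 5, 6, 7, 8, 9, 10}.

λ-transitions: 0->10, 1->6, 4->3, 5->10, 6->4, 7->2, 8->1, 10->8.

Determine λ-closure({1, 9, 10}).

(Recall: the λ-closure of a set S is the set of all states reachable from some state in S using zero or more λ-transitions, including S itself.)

Start with {1, 9, 10}.
From 1 via λ: add 6.
From 10 via λ: add 8.
From 6 via λ: add 4.
From 4 via λ: add 3.
No new states can be added; the closed set is {1, 3, 4, 6, 8, 9, 10}.

{1, 3, 4, 6, 8, 9, 10}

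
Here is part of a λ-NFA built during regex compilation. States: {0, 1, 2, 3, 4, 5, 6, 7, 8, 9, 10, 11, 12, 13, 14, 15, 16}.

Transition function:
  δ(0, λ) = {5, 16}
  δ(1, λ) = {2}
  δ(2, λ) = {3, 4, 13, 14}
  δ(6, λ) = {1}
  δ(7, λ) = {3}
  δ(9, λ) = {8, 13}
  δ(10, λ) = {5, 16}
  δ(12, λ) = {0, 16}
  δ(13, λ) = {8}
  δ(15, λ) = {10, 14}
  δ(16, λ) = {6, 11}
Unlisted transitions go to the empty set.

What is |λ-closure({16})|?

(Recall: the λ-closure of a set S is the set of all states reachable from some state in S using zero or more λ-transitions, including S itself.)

10

Start with {16}.
From 16 via λ: add 6, 11.
From 6 via λ: add 1.
From 1 via λ: add 2.
From 2 via λ: add 3, 4, 13, 14.
From 13 via λ: add 8.
λ-closure = {1, 2, 3, 4, 6, 8, 11, 13, 14, 16}, which has 10 states.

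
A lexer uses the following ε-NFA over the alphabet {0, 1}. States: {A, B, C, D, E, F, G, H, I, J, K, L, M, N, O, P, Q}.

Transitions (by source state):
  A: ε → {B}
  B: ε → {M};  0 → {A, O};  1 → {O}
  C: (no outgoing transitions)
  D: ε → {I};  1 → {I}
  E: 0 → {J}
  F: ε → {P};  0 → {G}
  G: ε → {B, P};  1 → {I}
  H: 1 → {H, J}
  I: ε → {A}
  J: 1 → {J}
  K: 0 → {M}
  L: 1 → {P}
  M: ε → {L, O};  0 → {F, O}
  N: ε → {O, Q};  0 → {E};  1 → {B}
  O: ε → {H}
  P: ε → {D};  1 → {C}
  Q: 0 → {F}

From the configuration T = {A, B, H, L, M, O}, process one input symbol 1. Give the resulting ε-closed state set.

{A, B, D, H, I, J, L, M, O, P}

B on 1 → {O}.
H on 1 → {H, J}.
L on 1 → {P}.
No 1-transition from A, M, O.
Union after reading 1: {H, J, O, P}.
Now take the ε-closure:
From P via ε: add D.
From D via ε: add I.
From I via ε: add A.
From A via ε: add B.
From B via ε: add M.
From M via ε: add L.
No new states can be added; the closed set is {A, B, D, H, I, J, L, M, O, P}.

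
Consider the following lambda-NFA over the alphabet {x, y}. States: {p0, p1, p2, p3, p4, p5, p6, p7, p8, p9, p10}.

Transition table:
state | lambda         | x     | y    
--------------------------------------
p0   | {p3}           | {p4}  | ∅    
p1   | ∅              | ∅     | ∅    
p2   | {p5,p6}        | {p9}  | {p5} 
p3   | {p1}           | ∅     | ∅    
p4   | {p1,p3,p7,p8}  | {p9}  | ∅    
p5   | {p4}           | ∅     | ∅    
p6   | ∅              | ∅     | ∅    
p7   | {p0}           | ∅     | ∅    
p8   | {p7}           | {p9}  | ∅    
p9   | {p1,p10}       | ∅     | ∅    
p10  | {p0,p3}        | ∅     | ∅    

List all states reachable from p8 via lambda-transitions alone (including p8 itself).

{p0, p1, p3, p7, p8}

Start with {p8}.
From p8 via lambda: add p7.
From p7 via lambda: add p0.
From p0 via lambda: add p3.
From p3 via lambda: add p1.
No new states can be added; the closed set is {p0, p1, p3, p7, p8}.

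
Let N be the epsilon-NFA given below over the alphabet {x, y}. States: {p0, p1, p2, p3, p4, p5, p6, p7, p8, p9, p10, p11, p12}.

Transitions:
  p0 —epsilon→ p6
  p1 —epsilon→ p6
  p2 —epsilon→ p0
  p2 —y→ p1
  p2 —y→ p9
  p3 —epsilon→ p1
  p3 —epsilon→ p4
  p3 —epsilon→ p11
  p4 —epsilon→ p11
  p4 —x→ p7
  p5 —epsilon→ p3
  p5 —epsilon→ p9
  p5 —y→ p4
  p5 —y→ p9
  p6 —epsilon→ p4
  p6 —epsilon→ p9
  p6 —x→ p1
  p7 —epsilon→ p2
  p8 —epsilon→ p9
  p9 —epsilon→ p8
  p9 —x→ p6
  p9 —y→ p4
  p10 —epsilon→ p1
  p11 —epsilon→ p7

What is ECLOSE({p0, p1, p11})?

{p0, p1, p2, p4, p6, p7, p8, p9, p11}

Start with {p0, p1, p11}.
From p0 via epsilon: add p6.
From p11 via epsilon: add p7.
From p6 via epsilon: add p4, p9.
From p7 via epsilon: add p2.
From p9 via epsilon: add p8.
No new states can be added; the closed set is {p0, p1, p2, p4, p6, p7, p8, p9, p11}.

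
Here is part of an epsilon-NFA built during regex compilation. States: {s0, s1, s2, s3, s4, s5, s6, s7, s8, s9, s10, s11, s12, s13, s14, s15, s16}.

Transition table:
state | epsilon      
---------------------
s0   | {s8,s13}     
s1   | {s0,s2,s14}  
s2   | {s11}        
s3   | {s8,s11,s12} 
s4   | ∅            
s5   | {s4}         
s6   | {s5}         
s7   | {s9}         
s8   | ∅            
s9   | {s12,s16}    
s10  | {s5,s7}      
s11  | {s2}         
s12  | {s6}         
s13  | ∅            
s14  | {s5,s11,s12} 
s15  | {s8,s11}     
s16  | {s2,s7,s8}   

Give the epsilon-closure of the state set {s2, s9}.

Start with {s2, s9}.
From s2 via epsilon: add s11.
From s9 via epsilon: add s12, s16.
From s12 via epsilon: add s6.
From s16 via epsilon: add s7, s8.
From s6 via epsilon: add s5.
From s5 via epsilon: add s4.
No new states can be added; the closed set is {s2, s4, s5, s6, s7, s8, s9, s11, s12, s16}.

{s2, s4, s5, s6, s7, s8, s9, s11, s12, s16}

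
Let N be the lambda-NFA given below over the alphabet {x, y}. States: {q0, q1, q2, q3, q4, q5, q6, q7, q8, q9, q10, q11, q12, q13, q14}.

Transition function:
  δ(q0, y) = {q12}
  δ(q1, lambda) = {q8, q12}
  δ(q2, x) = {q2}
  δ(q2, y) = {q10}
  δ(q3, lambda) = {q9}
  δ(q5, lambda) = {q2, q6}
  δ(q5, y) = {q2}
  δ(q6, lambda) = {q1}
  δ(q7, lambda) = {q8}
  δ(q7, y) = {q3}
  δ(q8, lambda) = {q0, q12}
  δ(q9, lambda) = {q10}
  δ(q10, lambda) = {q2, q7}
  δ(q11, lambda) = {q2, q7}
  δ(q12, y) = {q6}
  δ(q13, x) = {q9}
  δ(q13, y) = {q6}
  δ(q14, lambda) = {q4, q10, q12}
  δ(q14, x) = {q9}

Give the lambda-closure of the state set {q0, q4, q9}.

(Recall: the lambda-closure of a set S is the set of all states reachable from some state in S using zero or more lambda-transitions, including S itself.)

Start with {q0, q4, q9}.
From q9 via lambda: add q10.
From q10 via lambda: add q2, q7.
From q7 via lambda: add q8.
From q8 via lambda: add q12.
No new states can be added; the closed set is {q0, q2, q4, q7, q8, q9, q10, q12}.

{q0, q2, q4, q7, q8, q9, q10, q12}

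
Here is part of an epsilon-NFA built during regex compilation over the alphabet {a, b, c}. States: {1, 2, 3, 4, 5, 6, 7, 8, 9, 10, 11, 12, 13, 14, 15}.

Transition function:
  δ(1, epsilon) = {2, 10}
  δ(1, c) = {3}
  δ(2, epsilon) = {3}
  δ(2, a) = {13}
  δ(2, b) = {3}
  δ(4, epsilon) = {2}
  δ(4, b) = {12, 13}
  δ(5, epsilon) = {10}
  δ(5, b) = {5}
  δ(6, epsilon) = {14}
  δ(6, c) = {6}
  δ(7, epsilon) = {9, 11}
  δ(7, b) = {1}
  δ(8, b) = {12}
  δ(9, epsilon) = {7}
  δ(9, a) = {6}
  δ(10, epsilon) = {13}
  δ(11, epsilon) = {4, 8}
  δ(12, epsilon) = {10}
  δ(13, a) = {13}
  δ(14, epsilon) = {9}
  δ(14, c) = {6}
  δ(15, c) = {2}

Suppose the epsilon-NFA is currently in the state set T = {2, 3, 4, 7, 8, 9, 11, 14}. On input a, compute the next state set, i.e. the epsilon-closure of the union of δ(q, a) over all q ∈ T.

{2, 3, 4, 6, 7, 8, 9, 11, 13, 14}

2 on a → {13}.
9 on a → {6}.
No a-transition from 3, 4, 7, 8, 11, 14.
Union after reading a: {6, 13}.
Now take the epsilon-closure:
From 6 via epsilon: add 14.
From 14 via epsilon: add 9.
From 9 via epsilon: add 7.
From 7 via epsilon: add 11.
From 11 via epsilon: add 4, 8.
From 4 via epsilon: add 2.
From 2 via epsilon: add 3.
No new states can be added; the closed set is {2, 3, 4, 6, 7, 8, 9, 11, 13, 14}.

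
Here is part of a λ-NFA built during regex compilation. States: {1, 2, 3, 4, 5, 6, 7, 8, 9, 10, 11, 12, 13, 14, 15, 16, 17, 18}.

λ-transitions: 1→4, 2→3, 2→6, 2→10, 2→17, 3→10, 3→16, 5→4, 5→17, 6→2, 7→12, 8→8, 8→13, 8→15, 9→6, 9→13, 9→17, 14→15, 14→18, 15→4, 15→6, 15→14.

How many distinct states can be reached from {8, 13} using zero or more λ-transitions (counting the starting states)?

Start with {8, 13}.
From 8 via λ: add 15.
From 15 via λ: add 4, 6, 14.
From 6 via λ: add 2.
From 14 via λ: add 18.
From 2 via λ: add 3, 10, 17.
From 3 via λ: add 16.
λ-closure = {2, 3, 4, 6, 8, 10, 13, 14, 15, 16, 17, 18}, which has 12 states.

12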